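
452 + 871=1323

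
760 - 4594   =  - 3834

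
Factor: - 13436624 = -2^4*37^1*22697^1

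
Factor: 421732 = 2^2*59^1*1787^1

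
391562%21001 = 13544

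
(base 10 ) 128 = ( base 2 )10000000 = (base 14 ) 92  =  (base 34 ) 3Q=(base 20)68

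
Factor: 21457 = 43^1*499^1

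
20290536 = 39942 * 508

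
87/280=87/280 = 0.31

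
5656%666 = 328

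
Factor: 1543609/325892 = 2^( - 2) * 7^(-1 )*41^1 * 103^(  -  1) * 113^(-1)*  37649^1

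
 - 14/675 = - 1+661/675 = - 0.02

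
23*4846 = 111458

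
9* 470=4230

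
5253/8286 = 1751/2762 = 0.63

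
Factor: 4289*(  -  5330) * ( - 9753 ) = 2^1 * 3^1 * 5^1*13^1*41^1* 3251^1*4289^1 = 222957188610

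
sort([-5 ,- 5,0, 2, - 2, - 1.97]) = [  -  5,-5 , - 2,-1.97,0,2] 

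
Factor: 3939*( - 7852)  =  -2^2  *3^1*13^2*101^1 * 151^1  =  -  30929028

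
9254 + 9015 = 18269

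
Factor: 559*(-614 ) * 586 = -2^2*13^1*43^1*293^1 * 307^1 =-201130436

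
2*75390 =150780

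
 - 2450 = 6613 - 9063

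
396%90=36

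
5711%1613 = 872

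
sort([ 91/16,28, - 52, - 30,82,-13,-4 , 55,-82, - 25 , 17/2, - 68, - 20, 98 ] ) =[-82, - 68  ,  -  52, - 30, - 25, - 20, - 13, - 4,  91/16 , 17/2,28,55,82, 98] 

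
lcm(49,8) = 392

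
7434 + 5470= 12904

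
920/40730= 92/4073 = 0.02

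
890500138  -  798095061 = 92405077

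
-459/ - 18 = 51/2 = 25.50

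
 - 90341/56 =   -  90341/56=-1613.23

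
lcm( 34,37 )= 1258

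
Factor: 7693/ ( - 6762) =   -  157/138 = - 2^( - 1 )  *  3^(-1)*23^(- 1 )  *157^1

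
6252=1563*4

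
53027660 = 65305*812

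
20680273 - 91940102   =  -71259829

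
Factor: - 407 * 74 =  - 30118  =  - 2^1*11^1*37^2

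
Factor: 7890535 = 5^1*1109^1*1423^1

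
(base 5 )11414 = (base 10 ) 859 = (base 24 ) 1bj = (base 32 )qr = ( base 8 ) 1533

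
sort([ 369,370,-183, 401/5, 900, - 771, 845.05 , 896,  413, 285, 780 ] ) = [ - 771, -183,  401/5,  285 , 369,  370,  413,  780,845.05, 896, 900 ]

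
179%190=179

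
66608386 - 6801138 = 59807248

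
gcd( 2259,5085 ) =9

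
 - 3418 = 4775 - 8193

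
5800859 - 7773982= -1973123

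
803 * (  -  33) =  - 26499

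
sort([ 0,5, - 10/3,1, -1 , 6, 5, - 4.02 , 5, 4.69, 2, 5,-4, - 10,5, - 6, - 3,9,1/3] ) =[ - 10, - 6, - 4.02, - 4, - 10/3 , - 3 , - 1,0,1/3,1,2,  4.69,5,5, 5,5,5,6, 9]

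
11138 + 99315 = 110453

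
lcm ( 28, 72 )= 504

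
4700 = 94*50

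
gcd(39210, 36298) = 2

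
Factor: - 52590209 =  - 7^1*37^1* 203051^1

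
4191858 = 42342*99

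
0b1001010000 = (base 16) 250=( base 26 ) MK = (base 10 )592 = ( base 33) hv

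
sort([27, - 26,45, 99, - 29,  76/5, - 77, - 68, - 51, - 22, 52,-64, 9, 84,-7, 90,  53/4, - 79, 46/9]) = [ - 79, - 77, - 68, - 64, - 51, - 29, - 26, - 22, - 7, 46/9, 9,53/4, 76/5, 27, 45, 52, 84 , 90, 99 ]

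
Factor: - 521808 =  - 2^4*3^1*7^1*1553^1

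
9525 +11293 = 20818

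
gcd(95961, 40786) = 1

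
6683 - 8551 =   -  1868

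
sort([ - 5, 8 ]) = [ -5,8 ] 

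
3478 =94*37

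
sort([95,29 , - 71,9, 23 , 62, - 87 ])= [ - 87,-71,9,  23,29,62, 95]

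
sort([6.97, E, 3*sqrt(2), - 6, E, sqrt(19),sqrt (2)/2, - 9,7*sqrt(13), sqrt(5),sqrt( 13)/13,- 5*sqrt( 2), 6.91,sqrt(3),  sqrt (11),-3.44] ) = [ - 9,- 5*sqrt(2 ),-6, - 3.44,sqrt(13) /13,sqrt( 2)/2, sqrt( 3),  sqrt(5) , E,E,sqrt(11), 3*sqrt( 2), sqrt(19),6.91,6.97, 7 * sqrt(13)]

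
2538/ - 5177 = - 2538/5177=- 0.49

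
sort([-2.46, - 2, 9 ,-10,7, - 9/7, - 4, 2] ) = [ - 10 , - 4 ,-2.46,  -  2, - 9/7, 2, 7,9 ]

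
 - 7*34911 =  - 244377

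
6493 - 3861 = 2632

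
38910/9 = 4323+1/3= 4323.33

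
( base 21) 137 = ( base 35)el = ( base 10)511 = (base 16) 1ff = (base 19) 17H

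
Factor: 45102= 2^1*3^1*7517^1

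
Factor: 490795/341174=515/358 = 2^( - 1)*5^1*103^1*179^( - 1)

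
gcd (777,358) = 1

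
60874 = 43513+17361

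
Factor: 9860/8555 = 2^2 * 17^1*59^( - 1 ) = 68/59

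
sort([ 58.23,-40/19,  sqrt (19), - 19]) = [-19,  -  40/19,sqrt(19),  58.23 ]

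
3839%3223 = 616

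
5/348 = 5/348= 0.01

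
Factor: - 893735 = - 5^1*37^1*4831^1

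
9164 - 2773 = 6391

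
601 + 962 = 1563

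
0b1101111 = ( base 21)56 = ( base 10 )111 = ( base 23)4J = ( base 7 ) 216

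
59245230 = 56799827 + 2445403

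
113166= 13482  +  99684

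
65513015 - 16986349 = 48526666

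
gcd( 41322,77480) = 2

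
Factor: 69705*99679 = 3^2*5^1*1549^1*99679^1 = 6948124695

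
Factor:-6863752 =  - 2^3*7^1 * 23^1 * 73^2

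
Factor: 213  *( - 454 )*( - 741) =71656182 = 2^1*3^2*13^1*19^1*71^1*227^1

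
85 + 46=131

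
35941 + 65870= 101811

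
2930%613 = 478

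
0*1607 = 0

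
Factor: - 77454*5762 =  - 446289948 = - 2^2*3^2 * 13^1*43^1 * 67^1 * 331^1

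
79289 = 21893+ 57396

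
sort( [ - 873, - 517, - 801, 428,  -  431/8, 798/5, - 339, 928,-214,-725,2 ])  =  [ - 873,-801, - 725, - 517, - 339  ,  -  214, - 431/8, 2 , 798/5,428, 928 ]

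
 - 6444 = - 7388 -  - 944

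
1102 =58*19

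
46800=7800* 6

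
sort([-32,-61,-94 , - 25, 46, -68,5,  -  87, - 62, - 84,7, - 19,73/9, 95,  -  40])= [ - 94, - 87,  -  84, - 68,-62, - 61, - 40,  -  32,-25,-19, 5,7,73/9, 46, 95 ] 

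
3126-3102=24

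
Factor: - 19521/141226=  - 2^( - 1)*3^4 *293^ ( - 1 ) = - 81/586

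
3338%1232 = 874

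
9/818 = 9/818  =  0.01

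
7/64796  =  7/64796 = 0.00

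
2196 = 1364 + 832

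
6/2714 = 3/1357 = 0.00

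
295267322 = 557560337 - 262293015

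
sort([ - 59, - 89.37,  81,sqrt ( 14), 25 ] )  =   [ - 89.37,  -  59,sqrt(14), 25 , 81]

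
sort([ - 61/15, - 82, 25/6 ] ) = [ - 82, - 61/15,25/6]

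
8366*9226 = 77184716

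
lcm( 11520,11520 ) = 11520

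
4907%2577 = 2330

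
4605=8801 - 4196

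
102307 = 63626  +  38681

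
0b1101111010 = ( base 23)1fg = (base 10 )890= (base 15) 3e5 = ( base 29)11k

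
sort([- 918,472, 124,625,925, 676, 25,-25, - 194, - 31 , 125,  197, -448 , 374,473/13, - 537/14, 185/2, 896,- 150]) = [ - 918, - 448, - 194, -150 , - 537/14,-31, - 25, 25,473/13,185/2,  124,125, 197, 374, 472 , 625,  676, 896, 925] 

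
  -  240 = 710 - 950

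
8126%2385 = 971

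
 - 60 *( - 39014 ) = 2340840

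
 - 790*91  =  -71890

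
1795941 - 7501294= - 5705353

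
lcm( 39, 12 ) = 156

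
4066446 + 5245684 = 9312130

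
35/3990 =1/114 = 0.01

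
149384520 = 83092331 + 66292189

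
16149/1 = 16149 = 16149.00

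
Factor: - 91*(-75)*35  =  238875 =3^1 * 5^3 * 7^2*13^1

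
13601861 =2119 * 6419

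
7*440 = 3080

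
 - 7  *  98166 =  - 687162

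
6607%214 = 187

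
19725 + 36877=56602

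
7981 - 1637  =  6344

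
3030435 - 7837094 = - 4806659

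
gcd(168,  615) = 3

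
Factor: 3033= 3^2*337^1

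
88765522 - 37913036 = 50852486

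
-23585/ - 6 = 23585/6 = 3930.83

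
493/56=8 + 45/56  =  8.80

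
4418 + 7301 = 11719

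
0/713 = 0 = 0.00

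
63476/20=3173 + 4/5 = 3173.80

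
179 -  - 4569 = 4748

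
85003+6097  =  91100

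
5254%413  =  298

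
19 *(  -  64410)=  - 1223790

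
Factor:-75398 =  - 2^1*37699^1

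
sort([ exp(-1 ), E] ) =[exp(-1 ), E] 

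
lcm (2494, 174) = 7482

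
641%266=109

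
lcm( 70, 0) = 0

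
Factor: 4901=13^2*29^1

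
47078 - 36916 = 10162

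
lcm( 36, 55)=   1980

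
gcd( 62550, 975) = 75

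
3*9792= 29376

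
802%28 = 18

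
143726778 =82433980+61292798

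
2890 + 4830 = 7720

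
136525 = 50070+86455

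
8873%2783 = 524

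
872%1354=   872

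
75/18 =25/6 = 4.17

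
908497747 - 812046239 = 96451508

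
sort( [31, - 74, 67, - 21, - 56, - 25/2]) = [-74 , - 56, - 21,  -  25/2,31, 67]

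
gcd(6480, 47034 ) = 54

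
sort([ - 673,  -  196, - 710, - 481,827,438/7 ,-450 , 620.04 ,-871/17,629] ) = [ - 710, - 673, - 481, - 450, - 196, -871/17, 438/7, 620.04, 629,827] 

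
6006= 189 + 5817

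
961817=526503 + 435314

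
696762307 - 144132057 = 552630250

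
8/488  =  1/61 = 0.02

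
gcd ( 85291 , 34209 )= 1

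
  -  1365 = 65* ( -21)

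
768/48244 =192/12061 = 0.02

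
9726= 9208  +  518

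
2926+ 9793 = 12719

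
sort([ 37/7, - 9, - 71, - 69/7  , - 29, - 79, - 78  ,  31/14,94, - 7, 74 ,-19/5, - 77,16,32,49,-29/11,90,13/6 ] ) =[ - 79,- 78, - 77,-71 , - 29, - 69/7, - 9,  -  7,-19/5,-29/11,13/6, 31/14,  37/7, 16,  32, 49,74,  90, 94] 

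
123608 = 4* 30902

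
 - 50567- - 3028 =- 47539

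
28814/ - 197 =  - 147 + 145/197 = -146.26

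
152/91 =152/91=1.67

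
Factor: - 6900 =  - 2^2* 3^1 * 5^2*23^1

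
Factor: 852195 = 3^1*5^1  *  56813^1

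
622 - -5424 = 6046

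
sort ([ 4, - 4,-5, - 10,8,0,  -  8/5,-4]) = [ - 10, - 5,-4, - 4, - 8/5, 0,4,8] 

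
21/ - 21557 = - 1+21536/21557 = - 0.00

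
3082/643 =3082/643= 4.79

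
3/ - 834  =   - 1 + 277/278=- 0.00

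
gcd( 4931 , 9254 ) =1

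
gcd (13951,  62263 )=1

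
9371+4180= 13551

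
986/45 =986/45 = 21.91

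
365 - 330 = 35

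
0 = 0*43742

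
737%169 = 61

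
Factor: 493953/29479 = 3^1*41^( - 1)  *229^1 = 687/41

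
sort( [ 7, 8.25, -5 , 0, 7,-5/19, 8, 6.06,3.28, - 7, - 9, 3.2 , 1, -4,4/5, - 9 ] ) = [ - 9,-9,  -  7, - 5,-4, - 5/19,0,4/5, 1,3.2,  3.28,  6.06,7, 7,8,8.25] 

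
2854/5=2854/5 = 570.80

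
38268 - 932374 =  - 894106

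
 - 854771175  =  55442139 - 910213314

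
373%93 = 1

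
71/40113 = 71/40113 = 0.00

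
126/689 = 126/689  =  0.18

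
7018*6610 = 46388980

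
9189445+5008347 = 14197792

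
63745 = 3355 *19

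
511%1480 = 511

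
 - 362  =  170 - 532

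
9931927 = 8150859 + 1781068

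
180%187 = 180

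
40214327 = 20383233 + 19831094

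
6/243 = 2/81 = 0.02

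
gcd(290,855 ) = 5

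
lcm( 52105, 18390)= 312630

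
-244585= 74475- 319060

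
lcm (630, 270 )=1890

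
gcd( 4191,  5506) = 1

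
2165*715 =1547975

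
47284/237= 199+ 121/237 = 199.51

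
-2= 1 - 3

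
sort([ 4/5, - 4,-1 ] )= [- 4, - 1 , 4/5]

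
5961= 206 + 5755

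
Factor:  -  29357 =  - 31^1*947^1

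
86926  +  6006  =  92932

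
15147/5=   3029 + 2/5 = 3029.40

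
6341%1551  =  137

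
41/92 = 41/92 = 0.45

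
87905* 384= 33755520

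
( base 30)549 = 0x1215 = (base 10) 4629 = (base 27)69c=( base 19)CFC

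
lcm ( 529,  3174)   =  3174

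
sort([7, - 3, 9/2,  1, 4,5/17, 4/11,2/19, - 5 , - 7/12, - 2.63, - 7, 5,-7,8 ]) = [ - 7,- 7  , - 5, - 3, -2.63,-7/12, 2/19,5/17,4/11,1, 4,9/2 , 5, 7, 8]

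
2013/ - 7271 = - 183/661=- 0.28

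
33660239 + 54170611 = 87830850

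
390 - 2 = 388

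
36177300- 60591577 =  - 24414277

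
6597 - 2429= 4168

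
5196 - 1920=3276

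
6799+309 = 7108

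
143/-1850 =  - 1 + 1707/1850 =-0.08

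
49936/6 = 8322 + 2/3= 8322.67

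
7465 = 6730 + 735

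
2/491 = 2/491 = 0.00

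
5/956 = 5/956 = 0.01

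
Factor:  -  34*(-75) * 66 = 2^2*3^2*5^2*11^1*17^1 = 168300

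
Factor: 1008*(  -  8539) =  - 2^4*3^2*7^1*8539^1 = - 8607312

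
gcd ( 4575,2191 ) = 1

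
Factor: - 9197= - 17^1*541^1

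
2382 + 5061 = 7443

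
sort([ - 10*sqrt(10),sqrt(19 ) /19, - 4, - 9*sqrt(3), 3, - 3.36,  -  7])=[ - 10*sqrt(10 ), - 9*sqrt( 3), -7, - 4, - 3.36, sqrt ( 19 ) /19 , 3]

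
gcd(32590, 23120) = 10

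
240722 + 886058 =1126780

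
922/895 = 922/895 = 1.03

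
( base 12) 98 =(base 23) 51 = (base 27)48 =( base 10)116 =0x74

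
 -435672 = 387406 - 823078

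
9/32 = 9/32 = 0.28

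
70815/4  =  17703 + 3/4  =  17703.75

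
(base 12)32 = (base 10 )38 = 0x26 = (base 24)1e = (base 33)15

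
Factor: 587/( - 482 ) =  - 2^( - 1 )*241^( - 1 )*587^1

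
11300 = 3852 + 7448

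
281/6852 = 281/6852= 0.04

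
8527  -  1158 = 7369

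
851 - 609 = 242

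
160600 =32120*5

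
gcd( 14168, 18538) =46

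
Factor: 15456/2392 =84/13 = 2^2*3^1 *7^1 * 13^(-1)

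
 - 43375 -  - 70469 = 27094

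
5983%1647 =1042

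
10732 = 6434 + 4298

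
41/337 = 41/337=0.12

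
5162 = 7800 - 2638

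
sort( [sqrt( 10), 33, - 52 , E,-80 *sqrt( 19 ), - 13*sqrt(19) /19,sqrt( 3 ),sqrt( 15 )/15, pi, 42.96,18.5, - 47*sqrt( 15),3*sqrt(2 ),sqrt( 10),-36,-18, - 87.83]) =[ - 80*sqrt( 19 ),  -  47*sqrt ( 15),-87.83,-52,-36,-18,-13 * sqrt(19 ) /19,sqrt(15) /15,  sqrt( 3 ), E,  pi,sqrt( 10 ),sqrt (10 ), 3*sqrt( 2 ), 18.5 , 33,42.96 ]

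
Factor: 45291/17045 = 3^1 * 5^ ( - 1) * 7^( - 1) * 31^1 = 93/35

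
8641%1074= 49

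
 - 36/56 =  - 9/14=- 0.64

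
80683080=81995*984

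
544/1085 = 544/1085 = 0.50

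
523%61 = 35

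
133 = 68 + 65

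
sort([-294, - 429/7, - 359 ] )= [ - 359, - 294,- 429/7 ] 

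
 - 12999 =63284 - 76283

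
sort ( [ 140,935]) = [ 140,935 ] 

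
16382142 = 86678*189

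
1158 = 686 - - 472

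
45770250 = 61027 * 750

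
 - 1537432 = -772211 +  - 765221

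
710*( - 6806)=  -  4832260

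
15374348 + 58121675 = 73496023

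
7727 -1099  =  6628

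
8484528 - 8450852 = 33676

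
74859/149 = 502 + 61/149= 502.41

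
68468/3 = 68468/3 = 22822.67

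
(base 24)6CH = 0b111010110001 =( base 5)110021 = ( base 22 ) 7gl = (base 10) 3761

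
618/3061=618/3061 = 0.20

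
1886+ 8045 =9931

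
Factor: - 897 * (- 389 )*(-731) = -255070023 = -3^1 *13^1*17^1*23^1*43^1* 389^1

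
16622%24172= 16622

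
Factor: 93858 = 2^1*3^1* 15643^1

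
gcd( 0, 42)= 42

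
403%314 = 89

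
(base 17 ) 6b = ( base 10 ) 113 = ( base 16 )71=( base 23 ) 4l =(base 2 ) 1110001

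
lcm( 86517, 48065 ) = 432585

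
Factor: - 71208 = -2^3 * 3^2*23^1*43^1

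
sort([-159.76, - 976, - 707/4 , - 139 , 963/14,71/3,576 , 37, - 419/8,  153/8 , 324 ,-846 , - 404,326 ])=[ - 976, - 846 , - 404,  -  707/4, - 159.76, - 139, - 419/8 , 153/8,71/3, 37 , 963/14,324 , 326, 576 ]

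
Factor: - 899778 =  - 2^1*3^1 * 11^1 * 13633^1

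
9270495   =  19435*477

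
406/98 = 4 + 1/7  =  4.14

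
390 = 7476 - 7086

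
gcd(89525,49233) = 1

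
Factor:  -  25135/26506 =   -  2^( - 1)*5^1*11^1*29^( - 1)= - 55/58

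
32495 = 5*6499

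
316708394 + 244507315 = 561215709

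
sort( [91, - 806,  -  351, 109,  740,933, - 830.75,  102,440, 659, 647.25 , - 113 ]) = [-830.75,  -  806,- 351, - 113 , 91 , 102,109 , 440 , 647.25,659 , 740 , 933]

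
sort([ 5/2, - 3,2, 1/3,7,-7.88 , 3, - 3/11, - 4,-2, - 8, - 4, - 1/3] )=[-8,  -  7.88,-4, - 4,-3, - 2, - 1/3,  -  3/11, 1/3, 2,5/2,3 , 7]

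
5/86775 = 1/17355  =  0.00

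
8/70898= 4/35449=0.00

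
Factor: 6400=2^8*5^2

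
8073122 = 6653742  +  1419380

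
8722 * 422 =3680684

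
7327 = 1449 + 5878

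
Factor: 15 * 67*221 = 222105 = 3^1 * 5^1*13^1 * 17^1*67^1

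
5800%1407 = 172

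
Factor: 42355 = 5^1 * 43^1*197^1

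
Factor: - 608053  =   - 113^1*5381^1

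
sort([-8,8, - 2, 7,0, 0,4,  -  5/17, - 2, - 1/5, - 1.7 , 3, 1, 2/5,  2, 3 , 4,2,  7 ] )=[  -  8 ,-2 ,  -  2, - 1.7 , - 5/17 , - 1/5,0 , 0 , 2/5,1,2,  2, 3,3,  4,4 , 7, 7, 8] 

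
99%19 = 4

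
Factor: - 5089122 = - 2^1*3^3*73^1*1291^1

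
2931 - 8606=-5675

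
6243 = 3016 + 3227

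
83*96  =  7968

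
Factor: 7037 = 31^1 * 227^1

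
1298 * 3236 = 4200328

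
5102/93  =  54+ 80/93 = 54.86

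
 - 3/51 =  - 1  +  16/17 = - 0.06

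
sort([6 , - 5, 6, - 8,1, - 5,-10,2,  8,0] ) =[ - 10,-8, - 5, - 5,0,1,2 , 6 , 6,8]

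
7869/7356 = 1 +171/2452 = 1.07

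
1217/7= 1217/7  =  173.86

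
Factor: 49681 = 49681^1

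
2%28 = 2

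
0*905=0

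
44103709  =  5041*8749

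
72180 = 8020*9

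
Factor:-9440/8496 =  - 2^1*3^( - 2)*5^1 = - 10/9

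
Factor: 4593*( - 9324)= -42825132 = -2^2*3^3*7^1*37^1*1531^1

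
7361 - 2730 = 4631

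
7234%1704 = 418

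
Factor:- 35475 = -3^1*5^2*11^1 * 43^1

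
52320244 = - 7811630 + 60131874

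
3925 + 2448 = 6373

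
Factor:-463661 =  - 11^1*61^1*691^1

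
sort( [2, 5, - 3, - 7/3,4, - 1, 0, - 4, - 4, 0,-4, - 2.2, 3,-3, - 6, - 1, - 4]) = [ - 6 , - 4, - 4, - 4, - 4,-3, - 3, - 7/3,- 2.2, - 1,-1, 0, 0, 2, 3,4,5 ]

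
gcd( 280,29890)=70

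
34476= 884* 39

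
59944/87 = 59944/87= 689.01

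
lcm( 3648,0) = 0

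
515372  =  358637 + 156735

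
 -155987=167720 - 323707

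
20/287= 20/287 =0.07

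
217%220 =217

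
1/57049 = 1/57049 = 0.00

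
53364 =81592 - 28228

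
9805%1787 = 870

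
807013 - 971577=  -164564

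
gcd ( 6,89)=1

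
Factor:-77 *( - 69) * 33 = 3^2*7^1*11^2*23^1= 175329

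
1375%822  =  553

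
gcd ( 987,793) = 1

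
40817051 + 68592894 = 109409945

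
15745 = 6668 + 9077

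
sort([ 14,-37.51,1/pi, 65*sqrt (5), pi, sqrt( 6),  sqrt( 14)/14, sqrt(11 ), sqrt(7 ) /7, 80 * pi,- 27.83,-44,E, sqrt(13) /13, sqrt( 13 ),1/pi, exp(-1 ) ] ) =[ - 44 ,  -  37.51,-27.83 , sqrt ( 14 ) /14,sqrt(13)/13, 1/pi,1/pi,exp(-1 ),sqrt (7 )/7 , sqrt( 6 ),E, pi, sqrt(11), sqrt(13), 14 , 65 * sqrt ( 5), 80*pi] 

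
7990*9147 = 73084530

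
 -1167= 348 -1515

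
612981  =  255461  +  357520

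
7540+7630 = 15170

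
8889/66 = 2963/22 = 134.68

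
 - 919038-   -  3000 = - 916038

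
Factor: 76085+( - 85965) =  - 2^3*5^1*13^1*19^1 =- 9880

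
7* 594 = 4158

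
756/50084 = 189/12521 = 0.02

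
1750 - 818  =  932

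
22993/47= 489+10/47= 489.21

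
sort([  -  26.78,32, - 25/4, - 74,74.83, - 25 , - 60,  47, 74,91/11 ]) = [ - 74,  -  60, - 26.78, - 25, - 25/4,91/11,32,47,74, 74.83 ]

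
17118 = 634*27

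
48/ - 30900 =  - 1 + 2571/2575 =- 0.00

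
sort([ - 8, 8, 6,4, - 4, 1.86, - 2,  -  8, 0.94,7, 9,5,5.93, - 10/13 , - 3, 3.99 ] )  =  [ - 8, - 8, - 4, - 3, -2,- 10/13, 0.94, 1.86, 3.99, 4, 5,5.93,6, 7,8, 9 ]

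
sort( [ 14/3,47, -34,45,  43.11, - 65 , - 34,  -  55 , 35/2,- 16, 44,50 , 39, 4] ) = [  -  65, - 55, - 34, - 34 , - 16,  4, 14/3,35/2, 39,43.11,  44,45, 47, 50]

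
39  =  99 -60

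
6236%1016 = 140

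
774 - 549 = 225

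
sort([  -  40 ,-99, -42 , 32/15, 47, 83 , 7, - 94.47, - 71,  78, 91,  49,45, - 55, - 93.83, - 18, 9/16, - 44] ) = [ - 99 , - 94.47, - 93.83, - 71, - 55, - 44, - 42, - 40, - 18, 9/16, 32/15,7, 45,47,49,78,83 , 91 ] 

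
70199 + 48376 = 118575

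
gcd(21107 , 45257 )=1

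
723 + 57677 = 58400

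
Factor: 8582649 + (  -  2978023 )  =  5604626  =  2^1 * 2802313^1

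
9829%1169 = 477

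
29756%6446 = 3972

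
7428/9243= 2476/3081 = 0.80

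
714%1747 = 714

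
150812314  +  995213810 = 1146026124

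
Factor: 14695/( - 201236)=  - 2^( - 2 )*5^1 * 7^(  -  1)*2939^1*7187^(  -  1 ) 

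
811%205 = 196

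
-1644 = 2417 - 4061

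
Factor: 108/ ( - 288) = -3/8 = -2^( - 3) * 3^1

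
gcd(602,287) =7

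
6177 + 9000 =15177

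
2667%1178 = 311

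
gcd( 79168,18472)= 8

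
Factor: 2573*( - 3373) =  - 31^1*83^1*3373^1=   -  8678729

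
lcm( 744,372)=744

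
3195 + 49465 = 52660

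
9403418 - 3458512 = 5944906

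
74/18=4+ 1/9  =  4.11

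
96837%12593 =8686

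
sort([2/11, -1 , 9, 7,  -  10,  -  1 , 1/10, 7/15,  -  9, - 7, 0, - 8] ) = [-10 , - 9, - 8, - 7 , - 1, - 1 , 0, 1/10, 2/11,7/15,7,9] 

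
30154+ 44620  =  74774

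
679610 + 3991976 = 4671586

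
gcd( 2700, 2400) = 300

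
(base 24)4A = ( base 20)56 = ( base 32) 3A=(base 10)106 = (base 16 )6A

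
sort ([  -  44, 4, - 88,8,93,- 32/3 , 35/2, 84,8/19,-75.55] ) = [ -88, - 75.55, - 44, - 32/3, 8/19, 4, 8,35/2,84 , 93 ]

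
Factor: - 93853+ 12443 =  - 2^1 * 5^1*7^1*1163^1 = - 81410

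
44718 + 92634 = 137352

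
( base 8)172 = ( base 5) 442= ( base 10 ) 122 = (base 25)4M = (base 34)3k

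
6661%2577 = 1507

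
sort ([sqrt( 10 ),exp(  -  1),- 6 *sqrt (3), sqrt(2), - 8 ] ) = [ - 6 * sqrt ( 3 ),- 8,exp( - 1 ),  sqrt ( 2 ),sqrt(10)]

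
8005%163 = 18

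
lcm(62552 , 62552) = 62552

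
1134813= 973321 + 161492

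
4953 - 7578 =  - 2625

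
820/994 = 410/497 = 0.82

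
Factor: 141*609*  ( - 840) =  - 72129960 = - 2^3*3^3* 5^1*7^2*29^1*47^1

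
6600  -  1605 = 4995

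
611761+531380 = 1143141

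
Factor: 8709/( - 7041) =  - 2347^ (-1) *2903^1=-2903/2347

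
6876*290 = 1994040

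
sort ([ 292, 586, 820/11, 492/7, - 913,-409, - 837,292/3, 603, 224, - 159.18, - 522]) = [ - 913, - 837, - 522, - 409,- 159.18,  492/7, 820/11,292/3, 224 , 292,586,603]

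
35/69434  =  35/69434 = 0.00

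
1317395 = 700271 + 617124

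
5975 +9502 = 15477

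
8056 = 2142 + 5914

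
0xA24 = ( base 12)1604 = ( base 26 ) 3LM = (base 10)2596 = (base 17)8gc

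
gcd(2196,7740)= 36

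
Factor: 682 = 2^1*11^1  *31^1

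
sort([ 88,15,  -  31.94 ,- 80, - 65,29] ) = [  -  80, - 65, - 31.94,15,29, 88]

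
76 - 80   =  -4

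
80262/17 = 4721 + 5/17 = 4721.29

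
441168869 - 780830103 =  - 339661234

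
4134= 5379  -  1245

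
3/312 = 1/104 = 0.01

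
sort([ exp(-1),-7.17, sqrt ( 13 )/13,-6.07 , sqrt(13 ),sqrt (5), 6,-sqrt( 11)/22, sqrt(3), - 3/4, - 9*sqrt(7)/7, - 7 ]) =[ - 7.17, - 7, -6.07, - 9*sqrt( 7)/7, - 3/4,  -  sqrt(11)/22, sqrt( 13 ) /13, exp( - 1 ),sqrt(3), sqrt( 5) , sqrt(  13),6]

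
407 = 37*11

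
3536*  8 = 28288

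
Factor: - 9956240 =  - 2^4*5^1*7^1*23^1*773^1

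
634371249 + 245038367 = 879409616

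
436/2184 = 109/546 = 0.20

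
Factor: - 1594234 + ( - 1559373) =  - 71^1*44417^1 = -  3153607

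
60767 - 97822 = -37055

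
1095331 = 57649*19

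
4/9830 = 2/4915 = 0.00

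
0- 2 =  - 2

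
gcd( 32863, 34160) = 1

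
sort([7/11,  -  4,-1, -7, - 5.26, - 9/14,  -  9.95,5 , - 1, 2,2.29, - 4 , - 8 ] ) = [-9.95, - 8,-7 , - 5.26, - 4 ,-4, - 1, - 1, - 9/14  ,  7/11,  2,2.29,  5 ] 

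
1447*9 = 13023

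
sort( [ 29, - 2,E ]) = [-2, E, 29 ] 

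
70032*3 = 210096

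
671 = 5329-4658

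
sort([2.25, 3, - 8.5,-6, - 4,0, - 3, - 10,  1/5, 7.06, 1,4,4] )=[ - 10, - 8.5  , - 6, - 4, - 3, 0, 1/5,  1,  2.25, 3,4, 4,7.06] 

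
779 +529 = 1308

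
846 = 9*94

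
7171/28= 256 + 3/28 = 256.11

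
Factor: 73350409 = 11^1*47^1  *337^1*421^1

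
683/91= 7+ 46/91= 7.51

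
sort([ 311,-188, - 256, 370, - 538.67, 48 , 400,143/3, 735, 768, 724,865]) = [- 538.67, - 256, - 188, 143/3, 48, 311 , 370,400,  724, 735, 768, 865]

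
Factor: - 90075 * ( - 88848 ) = 2^4  *3^3 *5^2*617^1*1201^1 = 8002983600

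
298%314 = 298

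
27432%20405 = 7027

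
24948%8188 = 384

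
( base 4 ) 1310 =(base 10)116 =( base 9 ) 138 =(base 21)5B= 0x74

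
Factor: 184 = 2^3*23^1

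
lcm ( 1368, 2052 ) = 4104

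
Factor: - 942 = -2^1*3^1*157^1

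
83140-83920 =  - 780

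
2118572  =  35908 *59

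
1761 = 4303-2542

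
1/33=1/33=0.03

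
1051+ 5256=6307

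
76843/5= 15368  +  3/5=15368.60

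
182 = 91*2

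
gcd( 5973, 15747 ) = 543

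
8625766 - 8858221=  - 232455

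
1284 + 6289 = 7573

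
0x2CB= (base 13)430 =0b1011001011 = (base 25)13f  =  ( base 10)715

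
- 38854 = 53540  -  92394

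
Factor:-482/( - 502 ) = 241^1*251^( - 1) = 241/251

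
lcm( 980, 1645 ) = 46060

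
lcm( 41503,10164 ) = 498036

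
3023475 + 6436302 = 9459777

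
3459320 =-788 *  ( -4390)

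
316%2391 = 316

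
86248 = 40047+46201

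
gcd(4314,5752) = 1438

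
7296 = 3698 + 3598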